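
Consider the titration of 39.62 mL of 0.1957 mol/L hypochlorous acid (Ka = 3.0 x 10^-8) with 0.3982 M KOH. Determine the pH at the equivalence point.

10.32

n(HClO) = 0.1957 x 0.03962 = 0.007754 mol; V(KOH) at equivalence = 0.007754/0.3982 = 0.01947 L.
At equivalence all the acid is converted to ClO-; total volume = 0.03962 + 0.01947 = 0.05909 L, so [ClO-] = 0.007754/0.05909 = 0.1312 M.
Kb = Kw/Ka = 1.0e-14 / 3.0 x 10^-8 = 3.33e-7.
[OH^-] = sqrt(Kb x [ClO-]) = sqrt(3.33e-7 x 0.1312) = 0.000209 M.
pOH = 3.68, so pH = 14.00 - 3.68 = 10.32.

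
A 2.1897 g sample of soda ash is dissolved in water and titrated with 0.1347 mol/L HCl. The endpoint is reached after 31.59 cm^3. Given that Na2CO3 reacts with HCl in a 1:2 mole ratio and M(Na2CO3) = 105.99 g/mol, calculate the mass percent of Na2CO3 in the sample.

n(HCl) = 0.1347 x 0.03159 = 0.004255 mol.
n(Na2CO3) = 0.004255 / 2 = 0.002128 mol.
mass of Na2CO3 = 0.002128 x 105.99 = 0.2255 g.
% purity = 0.2255 / 2.1897 x 100 = 10.3%.

10.3%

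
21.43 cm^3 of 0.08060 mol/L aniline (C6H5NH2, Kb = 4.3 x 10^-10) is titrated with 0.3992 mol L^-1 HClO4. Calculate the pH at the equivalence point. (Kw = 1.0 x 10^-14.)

2.90

n(C6H5NH2) = 0.08060 x 0.02143 = 0.001727 mol; V(HClO4) at equivalence = 0.001727/0.3992 = 0.004327 L.
At equivalence the base is fully converted to C6H5NH3+; total volume = 0.02576 L, so [C6H5NH3+] = 0.001727/0.02576 = 0.06706 M.
Ka(C6H5NH3+) = Kw/Kb = 1.0e-14 / 4.3 x 10^-10 = 2.33e-5.
[H^+] = sqrt(Ka x [C6H5NH3+]) = sqrt(2.33e-5 x 0.06706) = 0.00125 M.
pH = -log(0.00125) = 2.90.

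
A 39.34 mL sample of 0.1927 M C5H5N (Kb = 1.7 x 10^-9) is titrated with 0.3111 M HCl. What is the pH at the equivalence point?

3.08

n(C5H5N) = 0.1927 x 0.03934 = 0.007581 mol; V(HCl) at equivalence = 0.007581/0.3111 = 0.02437 L.
At equivalence the base is fully converted to C5H5NH+; total volume = 0.06371 L, so [C5H5NH+] = 0.007581/0.06371 = 0.1190 M.
Ka(C5H5NH+) = Kw/Kb = 1.0e-14 / 1.7 x 10^-9 = 5.88e-6.
[H^+] = sqrt(Ka x [C5H5NH+]) = sqrt(5.88e-6 x 0.1190) = 0.000837 M.
pH = -log(0.000837) = 3.08.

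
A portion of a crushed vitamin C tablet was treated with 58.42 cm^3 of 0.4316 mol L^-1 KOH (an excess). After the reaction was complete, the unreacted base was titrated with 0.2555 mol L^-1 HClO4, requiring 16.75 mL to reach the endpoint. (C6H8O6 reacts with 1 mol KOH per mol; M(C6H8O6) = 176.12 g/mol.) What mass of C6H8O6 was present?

Total n(KOH) added = 0.4316 x 0.05842 = 0.02521 mol.
n(HClO4) used = 0.2555 x 0.01675 = 0.004280 mol, which equals the excess n(KOH).
So n(KOH) consumed by the sample = 0.02521 - 0.004280 = 0.02093 mol.
n(C6H8O6) = 0.02093 / 1 = 0.02093 mol.
mass = 0.02093 mol x 176.12 g/mol = 3.69 g.

3.69 g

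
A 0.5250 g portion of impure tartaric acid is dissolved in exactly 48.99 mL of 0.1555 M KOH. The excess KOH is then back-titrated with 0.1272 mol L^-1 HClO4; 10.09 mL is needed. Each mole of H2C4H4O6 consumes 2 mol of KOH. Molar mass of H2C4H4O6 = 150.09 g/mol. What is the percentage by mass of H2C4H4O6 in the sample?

90.5%

Total n(KOH) added = 0.1555 x 0.04899 = 0.007618 mol.
n(HClO4) used = 0.1272 x 0.01009 = 0.001283 mol, which equals the excess n(KOH).
So n(KOH) consumed by the sample = 0.007618 - 0.001283 = 0.006334 mol.
n(H2C4H4O6) = 0.006334 / 2 = 0.003167 mol.
mass H2C4H4O6 = 0.003167 x 150.09 = 0.4754 g, so %H2C4H4O6 = 0.4754/0.5250 x 100 = 90.5%.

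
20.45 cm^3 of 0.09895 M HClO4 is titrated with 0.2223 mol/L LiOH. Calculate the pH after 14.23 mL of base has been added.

n(acid) = 0.09895 x 0.02045 = 0.002024 mol; n(LiOH) added = 0.2223 x 0.01423 = 0.003163 mol.
Base is in excess by 0.003163 - 0.002024 = 0.001140 mol in a total volume of 0.03468 L.
[OH^-] = 0.001140/0.03468 = 0.03287 M, so pOH = 1.48 and pH = 14.00 - 1.48 = 12.52.

12.52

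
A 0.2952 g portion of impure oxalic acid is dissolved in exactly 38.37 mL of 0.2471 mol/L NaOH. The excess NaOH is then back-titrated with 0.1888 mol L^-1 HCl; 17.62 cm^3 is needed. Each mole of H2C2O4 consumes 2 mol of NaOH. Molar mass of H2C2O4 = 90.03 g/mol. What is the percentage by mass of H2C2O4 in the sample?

93.9%

Total n(NaOH) added = 0.2471 x 0.03837 = 0.009481 mol.
n(HCl) used = 0.1888 x 0.01762 = 0.003327 mol, which equals the excess n(NaOH).
So n(NaOH) consumed by the sample = 0.009481 - 0.003327 = 0.006155 mol.
n(H2C2O4) = 0.006155 / 2 = 0.003077 mol.
mass H2C2O4 = 0.003077 x 90.03 = 0.2770 g, so %H2C2O4 = 0.2770/0.2952 x 100 = 93.9%.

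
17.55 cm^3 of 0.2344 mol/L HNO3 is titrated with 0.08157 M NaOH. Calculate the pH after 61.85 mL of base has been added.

12.07

n(acid) = 0.2344 x 0.01755 = 0.004114 mol; n(NaOH) added = 0.08157 x 0.06185 = 0.005045 mol.
Base is in excess by 0.005045 - 0.004114 = 0.0009314 mol in a total volume of 0.07940 L.
[OH^-] = 0.0009314/0.07940 = 0.01173 M, so pOH = 1.93 and pH = 14.00 - 1.93 = 12.07.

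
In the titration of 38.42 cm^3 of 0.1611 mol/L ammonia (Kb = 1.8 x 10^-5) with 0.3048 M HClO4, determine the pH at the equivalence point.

n(NH3) = 0.1611 x 0.03842 = 0.006189 mol; V(HClO4) at equivalence = 0.006189/0.3048 = 0.02031 L.
At equivalence the base is fully converted to NH4+; total volume = 0.05873 L, so [NH4+] = 0.006189/0.05873 = 0.1054 M.
Ka(NH4+) = Kw/Kb = 1.0e-14 / 1.8 x 10^-5 = 5.56e-10.
[H^+] = sqrt(Ka x [NH4+]) = sqrt(5.56e-10 x 0.1054) = 7.65e-6 M.
pH = -log(7.65e-6) = 5.12.

5.12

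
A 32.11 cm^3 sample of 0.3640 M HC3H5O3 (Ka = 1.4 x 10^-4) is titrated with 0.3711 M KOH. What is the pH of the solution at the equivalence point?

8.56

n(HC3H5O3) = 0.3640 x 0.03211 = 0.01169 mol; V(KOH) at equivalence = 0.01169/0.3711 = 0.03150 L.
At equivalence all the acid is converted to C3H5O3-; total volume = 0.03211 + 0.03150 = 0.06361 L, so [C3H5O3-] = 0.01169/0.06361 = 0.1838 M.
Kb = Kw/Ka = 1.0e-14 / 1.4 x 10^-4 = 7.14e-11.
[OH^-] = sqrt(Kb x [C3H5O3-]) = sqrt(7.14e-11 x 0.1838) = 3.62e-6 M.
pOH = 5.44, so pH = 14.00 - 5.44 = 8.56.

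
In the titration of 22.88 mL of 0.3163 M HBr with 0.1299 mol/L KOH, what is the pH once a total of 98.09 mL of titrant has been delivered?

12.66

n(acid) = 0.3163 x 0.02288 = 0.007237 mol; n(KOH) added = 0.1299 x 0.09809 = 0.01274 mol.
Base is in excess by 0.01274 - 0.007237 = 0.005505 mol in a total volume of 0.1210 L.
[OH^-] = 0.005505/0.1210 = 0.04551 M, so pOH = 1.34 and pH = 14.00 - 1.34 = 12.66.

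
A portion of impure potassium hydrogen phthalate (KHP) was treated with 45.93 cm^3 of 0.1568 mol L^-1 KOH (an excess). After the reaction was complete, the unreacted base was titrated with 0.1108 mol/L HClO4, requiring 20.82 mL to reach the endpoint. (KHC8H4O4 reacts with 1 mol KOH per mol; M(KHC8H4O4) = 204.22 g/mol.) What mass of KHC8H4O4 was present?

Total n(KOH) added = 0.1568 x 0.04593 = 0.007202 mol.
n(HClO4) used = 0.1108 x 0.02082 = 0.002307 mol, which equals the excess n(KOH).
So n(KOH) consumed by the sample = 0.007202 - 0.002307 = 0.004895 mol.
n(KHC8H4O4) = 0.004895 / 1 = 0.004895 mol.
mass = 0.004895 mol x 204.22 g/mol = 1.00 g.

1.00 g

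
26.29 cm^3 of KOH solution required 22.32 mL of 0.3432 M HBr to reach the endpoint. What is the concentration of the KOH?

0.291 M

n(HBr) delivered = 0.3432 x 0.02232 = 0.007660 mol.
For a 1:1 reaction, n(KOH) = 0.007660 mol.
[KOH] = 0.007660 mol / 0.02629 L = 0.291 M.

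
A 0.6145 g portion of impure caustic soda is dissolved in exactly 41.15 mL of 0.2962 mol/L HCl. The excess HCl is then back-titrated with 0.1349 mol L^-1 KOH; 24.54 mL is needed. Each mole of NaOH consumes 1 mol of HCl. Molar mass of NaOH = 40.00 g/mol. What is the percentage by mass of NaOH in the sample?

Total n(HCl) added = 0.2962 x 0.04115 = 0.01219 mol.
n(KOH) used = 0.1349 x 0.02454 = 0.003310 mol, which equals the excess n(HCl).
So n(HCl) consumed by the sample = 0.01219 - 0.003310 = 0.008878 mol.
n(NaOH) = 0.008878 / 1 = 0.008878 mol.
mass NaOH = 0.008878 x 40.00 = 0.3551 g, so %NaOH = 0.3551/0.6145 x 100 = 57.8%.

57.8%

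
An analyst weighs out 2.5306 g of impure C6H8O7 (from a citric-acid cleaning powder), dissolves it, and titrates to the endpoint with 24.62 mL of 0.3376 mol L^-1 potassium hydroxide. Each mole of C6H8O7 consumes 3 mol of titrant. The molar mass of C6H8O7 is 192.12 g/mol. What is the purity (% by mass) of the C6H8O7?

n(KOH) = 0.3376 x 0.02462 = 0.008312 mol.
n(C6H8O7) = 0.008312 / 3 = 0.002771 mol.
mass of C6H8O7 = 0.002771 x 192.12 = 0.5323 g.
% purity = 0.5323 / 2.5306 x 100 = 21.0%.

21.0%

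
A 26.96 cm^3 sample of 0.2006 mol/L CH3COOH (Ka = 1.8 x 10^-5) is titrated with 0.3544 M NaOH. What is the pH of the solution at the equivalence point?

8.93

n(CH3COOH) = 0.2006 x 0.02696 = 0.005408 mol; V(NaOH) at equivalence = 0.005408/0.3544 = 0.01526 L.
At equivalence all the acid is converted to CH3COO-; total volume = 0.02696 + 0.01526 = 0.04222 L, so [CH3COO-] = 0.005408/0.04222 = 0.1281 M.
Kb = Kw/Ka = 1.0e-14 / 1.8 x 10^-5 = 5.56e-10.
[OH^-] = sqrt(Kb x [CH3COO-]) = sqrt(5.56e-10 x 0.1281) = 8.44e-6 M.
pOH = 5.07, so pH = 14.00 - 5.07 = 8.93.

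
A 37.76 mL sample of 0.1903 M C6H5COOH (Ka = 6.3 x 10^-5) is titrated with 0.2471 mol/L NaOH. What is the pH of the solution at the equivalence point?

n(C6H5COOH) = 0.1903 x 0.03776 = 0.007186 mol; V(NaOH) at equivalence = 0.007186/0.2471 = 0.02908 L.
At equivalence all the acid is converted to C6H5COO-; total volume = 0.03776 + 0.02908 = 0.06684 L, so [C6H5COO-] = 0.007186/0.06684 = 0.1075 M.
Kb = Kw/Ka = 1.0e-14 / 6.3 x 10^-5 = 1.59e-10.
[OH^-] = sqrt(Kb x [C6H5COO-]) = sqrt(1.59e-10 x 0.1075) = 4.13e-6 M.
pOH = 5.38, so pH = 14.00 - 5.38 = 8.62.

8.62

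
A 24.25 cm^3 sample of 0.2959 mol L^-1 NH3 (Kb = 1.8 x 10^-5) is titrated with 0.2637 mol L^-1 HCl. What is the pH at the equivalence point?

n(NH3) = 0.2959 x 0.02425 = 0.007176 mol; V(HCl) at equivalence = 0.007176/0.2637 = 0.02721 L.
At equivalence the base is fully converted to NH4+; total volume = 0.05146 L, so [NH4+] = 0.007176/0.05146 = 0.1394 M.
Ka(NH4+) = Kw/Kb = 1.0e-14 / 1.8 x 10^-5 = 5.56e-10.
[H^+] = sqrt(Ka x [NH4+]) = sqrt(5.56e-10 x 0.1394) = 8.80e-6 M.
pH = -log(8.80e-6) = 5.06.

5.06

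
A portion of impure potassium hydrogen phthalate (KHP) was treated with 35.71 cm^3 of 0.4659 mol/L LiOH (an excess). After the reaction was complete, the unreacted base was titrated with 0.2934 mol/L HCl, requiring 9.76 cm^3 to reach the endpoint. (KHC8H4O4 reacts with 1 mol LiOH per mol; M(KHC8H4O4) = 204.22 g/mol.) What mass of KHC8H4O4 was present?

2.81 g

Total n(LiOH) added = 0.4659 x 0.03571 = 0.01664 mol.
n(HCl) used = 0.2934 x 0.009760 = 0.002864 mol, which equals the excess n(LiOH).
So n(LiOH) consumed by the sample = 0.01664 - 0.002864 = 0.01377 mol.
n(KHC8H4O4) = 0.01377 / 1 = 0.01377 mol.
mass = 0.01377 mol x 204.22 g/mol = 2.81 g.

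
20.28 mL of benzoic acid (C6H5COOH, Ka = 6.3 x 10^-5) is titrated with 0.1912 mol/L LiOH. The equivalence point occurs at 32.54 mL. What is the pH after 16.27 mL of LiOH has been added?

4.20

16.27 mL is exactly half the equivalence volume (32.54/2), i.e. the half-equivalence point.
There, n(HA) = n(A^-), so pH = pKa = -log(6.3 x 10^-5) = 4.20.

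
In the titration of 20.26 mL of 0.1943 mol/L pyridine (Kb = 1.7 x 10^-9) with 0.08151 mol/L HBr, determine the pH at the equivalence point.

3.24

n(C5H5N) = 0.1943 x 0.02026 = 0.003937 mol; V(HBr) at equivalence = 0.003937/0.08151 = 0.04829 L.
At equivalence the base is fully converted to C5H5NH+; total volume = 0.06855 L, so [C5H5NH+] = 0.003937/0.06855 = 0.05742 M.
Ka(C5H5NH+) = Kw/Kb = 1.0e-14 / 1.7 x 10^-9 = 5.88e-6.
[H^+] = sqrt(Ka x [C5H5NH+]) = sqrt(5.88e-6 x 0.05742) = 0.000581 M.
pH = -log(0.000581) = 3.24.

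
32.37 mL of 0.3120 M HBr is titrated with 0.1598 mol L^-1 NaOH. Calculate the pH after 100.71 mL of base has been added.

n(acid) = 0.3120 x 0.03237 = 0.01010 mol; n(NaOH) added = 0.1598 x 0.1007 = 0.01609 mol.
Base is in excess by 0.01609 - 0.01010 = 0.005994 mol in a total volume of 0.1331 L.
[OH^-] = 0.005994/0.1331 = 0.04504 M, so pOH = 1.35 and pH = 14.00 - 1.35 = 12.65.

12.65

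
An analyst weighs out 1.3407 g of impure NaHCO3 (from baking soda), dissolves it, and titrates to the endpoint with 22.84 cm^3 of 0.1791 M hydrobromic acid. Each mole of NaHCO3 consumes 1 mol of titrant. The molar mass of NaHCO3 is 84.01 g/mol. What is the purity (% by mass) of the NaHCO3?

25.6%

n(HBr) = 0.1791 x 0.02284 = 0.004091 mol.
n(NaHCO3) = 0.004091 / 1 = 0.004091 mol.
mass of NaHCO3 = 0.004091 x 84.01 = 0.3437 g.
% purity = 0.3437 / 1.3407 x 100 = 25.6%.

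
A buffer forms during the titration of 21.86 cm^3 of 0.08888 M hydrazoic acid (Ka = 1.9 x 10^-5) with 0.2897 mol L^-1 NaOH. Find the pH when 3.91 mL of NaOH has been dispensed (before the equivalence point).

4.87

Initial n(HN3) = 0.08888 x 0.02186 = 0.001943 mol.
n(NaOH) added = 0.2897 x 0.003910 = 0.001133 mol, converting that many moles of HN3 to N3-.
Remaining n(HN3) = 0.0008102 mol; n(N3-) = 0.001133 mol.
By Henderson-Hasselbalch, pH = pKa + log([A^-]/[HA]) = 4.72 + log(0.001133/0.0008102) = 4.72 + (+0.15) = 4.87.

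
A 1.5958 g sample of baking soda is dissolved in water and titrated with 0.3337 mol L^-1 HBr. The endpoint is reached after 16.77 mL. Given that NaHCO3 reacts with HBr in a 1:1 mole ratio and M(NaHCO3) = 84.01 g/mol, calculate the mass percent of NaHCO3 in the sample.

n(HBr) = 0.3337 x 0.01677 = 0.005596 mol.
n(NaHCO3) = 0.005596 / 1 = 0.005596 mol.
mass of NaHCO3 = 0.005596 x 84.01 = 0.4701 g.
% purity = 0.4701 / 1.5958 x 100 = 29.5%.

29.5%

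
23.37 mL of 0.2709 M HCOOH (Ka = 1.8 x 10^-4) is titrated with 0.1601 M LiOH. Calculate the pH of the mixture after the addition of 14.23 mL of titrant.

3.49

Initial n(HCOOH) = 0.2709 x 0.02337 = 0.006331 mol.
n(LiOH) added = 0.1601 x 0.01423 = 0.002278 mol, converting that many moles of HCOOH to HCOO-.
Remaining n(HCOOH) = 0.004053 mol; n(HCOO-) = 0.002278 mol.
By Henderson-Hasselbalch, pH = pKa + log([A^-]/[HA]) = 3.74 + log(0.002278/0.004053) = 3.74 + (-0.25) = 3.49.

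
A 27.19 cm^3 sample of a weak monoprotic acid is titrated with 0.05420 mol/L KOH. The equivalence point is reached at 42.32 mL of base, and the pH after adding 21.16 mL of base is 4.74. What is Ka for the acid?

1.8 x 10^-5

21.16 mL is half of the equivalence volume, so this is the half-equivalence point where [HA] = [A^-].
At half-equivalence pH = pKa, so pKa = 4.74.
Ka = 10^(-4.74) = 1.8 x 10^-5.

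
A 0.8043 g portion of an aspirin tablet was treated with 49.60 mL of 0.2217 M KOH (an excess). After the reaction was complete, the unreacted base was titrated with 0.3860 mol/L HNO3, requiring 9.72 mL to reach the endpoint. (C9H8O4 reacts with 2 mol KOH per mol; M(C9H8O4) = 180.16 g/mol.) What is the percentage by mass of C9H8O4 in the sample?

Total n(KOH) added = 0.2217 x 0.04960 = 0.01100 mol.
n(HNO3) used = 0.3860 x 0.009720 = 0.003752 mol, which equals the excess n(KOH).
So n(KOH) consumed by the sample = 0.01100 - 0.003752 = 0.007244 mol.
n(C9H8O4) = 0.007244 / 2 = 0.003622 mol.
mass C9H8O4 = 0.003622 x 180.16 = 0.6526 g, so %C9H8O4 = 0.6526/0.8043 x 100 = 81.1%.

81.1%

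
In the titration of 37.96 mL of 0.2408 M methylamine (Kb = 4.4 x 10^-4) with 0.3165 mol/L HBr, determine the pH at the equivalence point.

n(CH3NH2) = 0.2408 x 0.03796 = 0.009141 mol; V(HBr) at equivalence = 0.009141/0.3165 = 0.02888 L.
At equivalence the base is fully converted to CH3NH3+; total volume = 0.06684 L, so [CH3NH3+] = 0.009141/0.06684 = 0.1368 M.
Ka(CH3NH3+) = Kw/Kb = 1.0e-14 / 4.4 x 10^-4 = 2.27e-11.
[H^+] = sqrt(Ka x [CH3NH3+]) = sqrt(2.27e-11 x 0.1368) = 1.76e-6 M.
pH = -log(1.76e-6) = 5.75.

5.75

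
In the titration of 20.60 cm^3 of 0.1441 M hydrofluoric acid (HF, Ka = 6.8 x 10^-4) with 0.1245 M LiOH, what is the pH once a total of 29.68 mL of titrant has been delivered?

12.16

n(acid) = 0.1441 x 0.02060 = 0.002968 mol; n(LiOH) added = 0.1245 x 0.02968 = 0.003695 mol.
Base is in excess by 0.003695 - 0.002968 = 0.0007267 mol in a total volume of 0.05028 L.
[OH^-] = 0.0007267/0.05028 = 0.01445 M, so pOH = 1.84 and pH = 14.00 - 1.84 = 12.16.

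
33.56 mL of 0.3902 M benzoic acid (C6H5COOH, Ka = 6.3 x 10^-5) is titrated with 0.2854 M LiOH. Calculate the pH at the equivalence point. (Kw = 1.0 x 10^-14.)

8.71

n(C6H5COOH) = 0.3902 x 0.03356 = 0.01310 mol; V(LiOH) at equivalence = 0.01310/0.2854 = 0.04588 L.
At equivalence all the acid is converted to C6H5COO-; total volume = 0.03356 + 0.04588 = 0.07944 L, so [C6H5COO-] = 0.01310/0.07944 = 0.1648 M.
Kb = Kw/Ka = 1.0e-14 / 6.3 x 10^-5 = 1.59e-10.
[OH^-] = sqrt(Kb x [C6H5COO-]) = sqrt(1.59e-10 x 0.1648) = 5.12e-6 M.
pOH = 5.29, so pH = 14.00 - 5.29 = 8.71.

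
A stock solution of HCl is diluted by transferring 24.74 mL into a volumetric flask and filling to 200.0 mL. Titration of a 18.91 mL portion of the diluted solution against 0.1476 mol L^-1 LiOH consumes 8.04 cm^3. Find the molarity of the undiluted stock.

n(LiOH) = 0.1476 x 0.008040 = 0.001187 mol.
n(HCl) in the aliquot = 0.001187 mol.
[diluted HCl] = 0.001187 / 0.01891 = 0.06276 M.
Dilution factor = 200.0/24.74 = 8.084, so [stock] = 0.06276 x 8.084 = 0.507 M.

0.507 M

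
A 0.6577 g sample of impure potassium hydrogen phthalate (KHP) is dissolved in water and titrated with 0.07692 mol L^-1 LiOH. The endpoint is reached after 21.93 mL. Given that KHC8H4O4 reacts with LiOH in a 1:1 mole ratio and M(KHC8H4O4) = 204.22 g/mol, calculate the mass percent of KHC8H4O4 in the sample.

52.4%

n(LiOH) = 0.07692 x 0.02193 = 0.001687 mol.
n(KHC8H4O4) = 0.001687 / 1 = 0.001687 mol.
mass of KHC8H4O4 = 0.001687 x 204.22 = 0.3445 g.
% purity = 0.3445 / 0.6577 x 100 = 52.4%.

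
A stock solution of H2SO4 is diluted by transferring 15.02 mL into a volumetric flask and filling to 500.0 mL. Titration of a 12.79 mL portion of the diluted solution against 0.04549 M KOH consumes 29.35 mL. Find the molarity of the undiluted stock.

1.74 M

n(KOH) = 0.04549 x 0.02935 = 0.001335 mol.
n(H2SO4) in the aliquot = 0.001335 x 1/2 = 0.0006676 mol.
[diluted H2SO4] = 0.0006676 / 0.01279 = 0.05219 M.
Dilution factor = 500.0/15.02 = 33.29, so [stock] = 0.05219 x 33.29 = 1.74 M.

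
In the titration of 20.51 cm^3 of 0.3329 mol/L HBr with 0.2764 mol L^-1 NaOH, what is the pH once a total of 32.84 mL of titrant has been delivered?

12.62

n(acid) = 0.3329 x 0.02051 = 0.006828 mol; n(NaOH) added = 0.2764 x 0.03284 = 0.009077 mol.
Base is in excess by 0.009077 - 0.006828 = 0.002249 mol in a total volume of 0.05335 L.
[OH^-] = 0.002249/0.05335 = 0.04216 M, so pOH = 1.38 and pH = 14.00 - 1.38 = 12.62.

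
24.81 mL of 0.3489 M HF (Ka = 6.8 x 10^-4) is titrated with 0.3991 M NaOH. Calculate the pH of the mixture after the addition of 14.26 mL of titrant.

3.45

Initial n(HF) = 0.3489 x 0.02481 = 0.008656 mol.
n(NaOH) added = 0.3991 x 0.01426 = 0.005691 mol, converting that many moles of HF to F-.
Remaining n(HF) = 0.002965 mol; n(F-) = 0.005691 mol.
By Henderson-Hasselbalch, pH = pKa + log([A^-]/[HA]) = 3.17 + log(0.005691/0.002965) = 3.17 + (+0.28) = 3.45.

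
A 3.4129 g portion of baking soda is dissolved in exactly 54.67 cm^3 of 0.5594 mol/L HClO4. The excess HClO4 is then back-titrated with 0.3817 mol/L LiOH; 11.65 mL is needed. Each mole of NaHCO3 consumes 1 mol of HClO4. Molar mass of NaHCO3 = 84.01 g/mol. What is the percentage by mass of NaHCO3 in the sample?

Total n(HClO4) added = 0.5594 x 0.05467 = 0.03058 mol.
n(LiOH) used = 0.3817 x 0.01165 = 0.004447 mol, which equals the excess n(HClO4).
So n(HClO4) consumed by the sample = 0.03058 - 0.004447 = 0.02614 mol.
n(NaHCO3) = 0.02614 / 1 = 0.02614 mol.
mass NaHCO3 = 0.02614 x 84.01 = 2.196 g, so %NaHCO3 = 2.196/3.4129 x 100 = 64.3%.

64.3%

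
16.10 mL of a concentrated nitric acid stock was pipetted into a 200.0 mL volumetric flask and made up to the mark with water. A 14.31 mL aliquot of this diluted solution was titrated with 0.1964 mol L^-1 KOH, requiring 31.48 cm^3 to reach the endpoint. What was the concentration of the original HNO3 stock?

5.37 M

n(KOH) = 0.1964 x 0.03148 = 0.006183 mol.
n(HNO3) in the aliquot = 0.006183 mol.
[diluted HNO3] = 0.006183 / 0.01431 = 0.4321 M.
Dilution factor = 200.0/16.10 = 12.42, so [stock] = 0.4321 x 12.42 = 5.37 M.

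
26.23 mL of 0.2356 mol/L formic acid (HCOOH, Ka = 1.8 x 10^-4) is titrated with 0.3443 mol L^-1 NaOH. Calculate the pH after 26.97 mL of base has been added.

n(acid) = 0.2356 x 0.02623 = 0.006180 mol; n(NaOH) added = 0.3443 x 0.02697 = 0.009286 mol.
Base is in excess by 0.009286 - 0.006180 = 0.003106 mol in a total volume of 0.05320 L.
[OH^-] = 0.003106/0.05320 = 0.05838 M, so pOH = 1.23 and pH = 14.00 - 1.23 = 12.77.

12.77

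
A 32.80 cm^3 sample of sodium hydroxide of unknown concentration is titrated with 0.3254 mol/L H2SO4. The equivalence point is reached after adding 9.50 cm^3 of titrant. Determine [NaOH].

0.188 M

n(H2SO4) delivered = 0.3254 x 0.009500 = 0.003091 mol.
The reaction is 2 NaOH + 1 H2SO4, so n(NaOH) = 0.003091 x 2/1 = 0.006183 mol.
[NaOH] = 0.006183 mol / 0.03280 L = 0.188 M.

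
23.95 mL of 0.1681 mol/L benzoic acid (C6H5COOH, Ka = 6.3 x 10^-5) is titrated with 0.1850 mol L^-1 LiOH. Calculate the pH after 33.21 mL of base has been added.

12.57

n(acid) = 0.1681 x 0.02395 = 0.004026 mol; n(LiOH) added = 0.1850 x 0.03321 = 0.006144 mol.
Base is in excess by 0.006144 - 0.004026 = 0.002118 mol in a total volume of 0.05716 L.
[OH^-] = 0.002118/0.05716 = 0.03705 M, so pOH = 1.43 and pH = 14.00 - 1.43 = 12.57.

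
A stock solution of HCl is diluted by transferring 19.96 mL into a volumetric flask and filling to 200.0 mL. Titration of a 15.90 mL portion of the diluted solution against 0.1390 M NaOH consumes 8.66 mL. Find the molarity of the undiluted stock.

0.759 M

n(NaOH) = 0.1390 x 0.008660 = 0.001204 mol.
n(HCl) in the aliquot = 0.001204 mol.
[diluted HCl] = 0.001204 / 0.01590 = 0.07571 M.
Dilution factor = 200.0/19.96 = 10.02, so [stock] = 0.07571 x 10.02 = 0.759 M.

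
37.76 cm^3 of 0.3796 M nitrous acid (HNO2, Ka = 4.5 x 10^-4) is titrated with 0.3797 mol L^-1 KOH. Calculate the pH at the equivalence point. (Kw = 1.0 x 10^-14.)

8.31

n(HNO2) = 0.3796 x 0.03776 = 0.01433 mol; V(KOH) at equivalence = 0.01433/0.3797 = 0.03775 L.
At equivalence all the acid is converted to NO2-; total volume = 0.03776 + 0.03775 = 0.07551 L, so [NO2-] = 0.01433/0.07551 = 0.1898 M.
Kb = Kw/Ka = 1.0e-14 / 4.5 x 10^-4 = 2.22e-11.
[OH^-] = sqrt(Kb x [NO2-]) = sqrt(2.22e-11 x 0.1898) = 2.05e-6 M.
pOH = 5.69, so pH = 14.00 - 5.69 = 8.31.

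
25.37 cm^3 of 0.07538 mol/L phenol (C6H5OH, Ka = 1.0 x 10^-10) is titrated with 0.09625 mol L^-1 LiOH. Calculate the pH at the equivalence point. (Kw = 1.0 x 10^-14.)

n(C6H5OH) = 0.07538 x 0.02537 = 0.001912 mol; V(LiOH) at equivalence = 0.001912/0.09625 = 0.01987 L.
At equivalence all the acid is converted to C6H5O-; total volume = 0.02537 + 0.01987 = 0.04524 L, so [C6H5O-] = 0.001912/0.04524 = 0.04227 M.
Kb = Kw/Ka = 1.0e-14 / 1.0 x 10^-10 = 0.000100.
[OH^-] = sqrt(Kb x [C6H5O-]) = sqrt(0.000100 x 0.04227) = 0.00206 M.
pOH = 2.69, so pH = 14.00 - 2.69 = 11.31.

11.31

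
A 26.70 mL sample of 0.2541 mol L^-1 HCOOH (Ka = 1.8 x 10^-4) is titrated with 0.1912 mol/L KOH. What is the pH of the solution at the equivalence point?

n(HCOOH) = 0.2541 x 0.02670 = 0.006784 mol; V(KOH) at equivalence = 0.006784/0.1912 = 0.03548 L.
At equivalence all the acid is converted to HCOO-; total volume = 0.02670 + 0.03548 = 0.06218 L, so [HCOO-] = 0.006784/0.06218 = 0.1091 M.
Kb = Kw/Ka = 1.0e-14 / 1.8 x 10^-4 = 5.56e-11.
[OH^-] = sqrt(Kb x [HCOO-]) = sqrt(5.56e-11 x 0.1091) = 2.46e-6 M.
pOH = 5.61, so pH = 14.00 - 5.61 = 8.39.

8.39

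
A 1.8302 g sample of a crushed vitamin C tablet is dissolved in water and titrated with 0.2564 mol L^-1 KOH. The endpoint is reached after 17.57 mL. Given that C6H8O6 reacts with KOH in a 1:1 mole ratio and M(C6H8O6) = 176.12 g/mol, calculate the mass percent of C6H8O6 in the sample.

n(KOH) = 0.2564 x 0.01757 = 0.004505 mol.
n(C6H8O6) = 0.004505 / 1 = 0.004505 mol.
mass of C6H8O6 = 0.004505 x 176.12 = 0.7934 g.
% purity = 0.7934 / 1.8302 x 100 = 43.4%.

43.4%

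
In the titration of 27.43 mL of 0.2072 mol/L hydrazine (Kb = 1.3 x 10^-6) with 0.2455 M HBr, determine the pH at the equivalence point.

4.53

n(N2H4) = 0.2072 x 0.02743 = 0.005683 mol; V(HBr) at equivalence = 0.005683/0.2455 = 0.02315 L.
At equivalence the base is fully converted to N2H5+; total volume = 0.05058 L, so [N2H5+] = 0.005683/0.05058 = 0.1124 M.
Ka(N2H5+) = Kw/Kb = 1.0e-14 / 1.3 x 10^-6 = 7.69e-9.
[H^+] = sqrt(Ka x [N2H5+]) = sqrt(7.69e-9 x 0.1124) = 2.94e-5 M.
pH = -log(2.94e-5) = 4.53.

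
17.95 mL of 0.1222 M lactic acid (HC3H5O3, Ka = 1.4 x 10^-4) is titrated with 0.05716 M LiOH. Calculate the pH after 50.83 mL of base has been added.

n(acid) = 0.1222 x 0.01795 = 0.002193 mol; n(LiOH) added = 0.05716 x 0.05083 = 0.002905 mol.
Base is in excess by 0.002905 - 0.002193 = 0.0007120 mol in a total volume of 0.06878 L.
[OH^-] = 0.0007120/0.06878 = 0.01035 M, so pOH = 1.99 and pH = 14.00 - 1.99 = 12.01.

12.01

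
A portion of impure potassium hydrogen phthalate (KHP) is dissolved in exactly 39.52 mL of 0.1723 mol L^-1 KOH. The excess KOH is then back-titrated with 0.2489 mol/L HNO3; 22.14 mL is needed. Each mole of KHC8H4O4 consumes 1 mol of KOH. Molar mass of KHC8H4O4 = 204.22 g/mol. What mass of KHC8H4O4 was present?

0.265 g

Total n(KOH) added = 0.1723 x 0.03952 = 0.006809 mol.
n(HNO3) used = 0.2489 x 0.02214 = 0.005511 mol, which equals the excess n(KOH).
So n(KOH) consumed by the sample = 0.006809 - 0.005511 = 0.001299 mol.
n(KHC8H4O4) = 0.001299 / 1 = 0.001299 mol.
mass = 0.001299 mol x 204.22 g/mol = 0.265 g.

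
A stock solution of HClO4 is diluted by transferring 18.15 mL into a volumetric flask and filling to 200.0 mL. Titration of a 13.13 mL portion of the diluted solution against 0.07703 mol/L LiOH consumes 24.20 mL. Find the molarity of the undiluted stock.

n(LiOH) = 0.07703 x 0.02420 = 0.001864 mol.
n(HClO4) in the aliquot = 0.001864 mol.
[diluted HClO4] = 0.001864 / 0.01313 = 0.1420 M.
Dilution factor = 200.0/18.15 = 11.02, so [stock] = 0.1420 x 11.02 = 1.56 M.

1.56 M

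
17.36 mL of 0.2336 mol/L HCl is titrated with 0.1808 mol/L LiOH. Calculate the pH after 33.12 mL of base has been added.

n(acid) = 0.2336 x 0.01736 = 0.004055 mol; n(LiOH) added = 0.1808 x 0.03312 = 0.005988 mol.
Base is in excess by 0.005988 - 0.004055 = 0.001933 mol in a total volume of 0.05048 L.
[OH^-] = 0.001933/0.05048 = 0.03829 M, so pOH = 1.42 and pH = 14.00 - 1.42 = 12.58.

12.58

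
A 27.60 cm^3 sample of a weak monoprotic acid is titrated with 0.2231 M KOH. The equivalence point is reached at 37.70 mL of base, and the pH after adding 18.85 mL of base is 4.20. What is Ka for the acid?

18.85 mL is half of the equivalence volume, so this is the half-equivalence point where [HA] = [A^-].
At half-equivalence pH = pKa, so pKa = 4.20.
Ka = 10^(-4.20) = 6.3 x 10^-5.

6.3 x 10^-5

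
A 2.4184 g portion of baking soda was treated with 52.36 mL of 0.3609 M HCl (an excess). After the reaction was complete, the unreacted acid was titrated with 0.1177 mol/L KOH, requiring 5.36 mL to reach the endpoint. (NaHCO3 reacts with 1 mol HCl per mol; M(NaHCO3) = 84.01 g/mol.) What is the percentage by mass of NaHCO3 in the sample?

63.5%

Total n(HCl) added = 0.3609 x 0.05236 = 0.01890 mol.
n(KOH) used = 0.1177 x 0.005360 = 0.0006309 mol, which equals the excess n(HCl).
So n(HCl) consumed by the sample = 0.01890 - 0.0006309 = 0.01827 mol.
n(NaHCO3) = 0.01827 / 1 = 0.01827 mol.
mass NaHCO3 = 0.01827 x 84.01 = 1.535 g, so %NaHCO3 = 1.535/2.4184 x 100 = 63.5%.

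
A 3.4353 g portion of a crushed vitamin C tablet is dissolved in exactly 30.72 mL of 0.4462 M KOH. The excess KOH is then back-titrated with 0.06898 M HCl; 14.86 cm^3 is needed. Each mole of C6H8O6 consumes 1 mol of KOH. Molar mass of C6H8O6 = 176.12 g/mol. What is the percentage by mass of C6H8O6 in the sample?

Total n(KOH) added = 0.4462 x 0.03072 = 0.01371 mol.
n(HCl) used = 0.06898 x 0.01486 = 0.001025 mol, which equals the excess n(KOH).
So n(KOH) consumed by the sample = 0.01371 - 0.001025 = 0.01268 mol.
n(C6H8O6) = 0.01268 / 1 = 0.01268 mol.
mass C6H8O6 = 0.01268 x 176.12 = 2.234 g, so %C6H8O6 = 2.234/3.4353 x 100 = 65.0%.

65.0%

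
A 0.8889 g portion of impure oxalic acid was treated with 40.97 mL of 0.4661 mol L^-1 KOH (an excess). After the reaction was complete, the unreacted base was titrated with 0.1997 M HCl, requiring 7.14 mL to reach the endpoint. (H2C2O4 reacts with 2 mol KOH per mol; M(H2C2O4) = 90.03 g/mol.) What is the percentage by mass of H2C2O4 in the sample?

Total n(KOH) added = 0.4661 x 0.04097 = 0.01910 mol.
n(HCl) used = 0.1997 x 0.007140 = 0.001426 mol, which equals the excess n(KOH).
So n(KOH) consumed by the sample = 0.01910 - 0.001426 = 0.01767 mol.
n(H2C2O4) = 0.01767 / 2 = 0.008835 mol.
mass H2C2O4 = 0.008835 x 90.03 = 0.7954 g, so %H2C2O4 = 0.7954/0.8889 x 100 = 89.5%.

89.5%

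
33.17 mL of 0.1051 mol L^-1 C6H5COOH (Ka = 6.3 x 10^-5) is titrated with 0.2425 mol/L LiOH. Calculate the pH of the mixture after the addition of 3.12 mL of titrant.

3.64

Initial n(C6H5COOH) = 0.1051 x 0.03317 = 0.003486 mol.
n(LiOH) added = 0.2425 x 0.003120 = 0.0007566 mol, converting that many moles of C6H5COOH to C6H5COO-.
Remaining n(C6H5COOH) = 0.002730 mol; n(C6H5COO-) = 0.0007566 mol.
By Henderson-Hasselbalch, pH = pKa + log([A^-]/[HA]) = 4.20 + log(0.0007566/0.002730) = 4.20 + (-0.56) = 3.64.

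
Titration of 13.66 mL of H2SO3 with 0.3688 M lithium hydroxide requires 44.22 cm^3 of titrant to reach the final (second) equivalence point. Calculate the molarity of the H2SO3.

0.597 M

n(LiOH) = 0.3688 x 0.04422 = 0.01631 mol.
At the final (second) equivalence point, 2 mol OH^- react per mol H2SO3, so n(H2SO3) = 0.01631 / 2 = 0.008154 mol.
[H2SO3] = 0.008154 / 0.01366 L = 0.597 M.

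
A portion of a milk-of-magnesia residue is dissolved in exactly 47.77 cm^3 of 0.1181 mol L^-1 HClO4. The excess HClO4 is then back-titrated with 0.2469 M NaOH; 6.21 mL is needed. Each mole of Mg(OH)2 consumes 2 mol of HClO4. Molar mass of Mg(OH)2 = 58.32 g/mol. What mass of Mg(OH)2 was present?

Total n(HClO4) added = 0.1181 x 0.04777 = 0.005642 mol.
n(NaOH) used = 0.2469 x 0.006210 = 0.001533 mol, which equals the excess n(HClO4).
So n(HClO4) consumed by the sample = 0.005642 - 0.001533 = 0.004108 mol.
n(Mg(OH)2) = 0.004108 / 2 = 0.002054 mol.
mass = 0.002054 mol x 58.32 g/mol = 0.120 g.

0.120 g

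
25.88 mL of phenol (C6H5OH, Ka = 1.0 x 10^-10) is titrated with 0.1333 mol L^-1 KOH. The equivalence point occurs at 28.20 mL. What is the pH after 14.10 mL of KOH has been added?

14.10 mL is exactly half the equivalence volume (28.20/2), i.e. the half-equivalence point.
There, n(HA) = n(A^-), so pH = pKa = -log(1.0 x 10^-10) = 10.00.

10.00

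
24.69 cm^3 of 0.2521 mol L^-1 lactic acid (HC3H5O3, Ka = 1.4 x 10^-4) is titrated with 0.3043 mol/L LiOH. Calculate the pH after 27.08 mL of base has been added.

12.59

n(acid) = 0.2521 x 0.02469 = 0.006224 mol; n(LiOH) added = 0.3043 x 0.02708 = 0.008240 mol.
Base is in excess by 0.008240 - 0.006224 = 0.002016 mol in a total volume of 0.05177 L.
[OH^-] = 0.002016/0.05177 = 0.03894 M, so pOH = 1.41 and pH = 14.00 - 1.41 = 12.59.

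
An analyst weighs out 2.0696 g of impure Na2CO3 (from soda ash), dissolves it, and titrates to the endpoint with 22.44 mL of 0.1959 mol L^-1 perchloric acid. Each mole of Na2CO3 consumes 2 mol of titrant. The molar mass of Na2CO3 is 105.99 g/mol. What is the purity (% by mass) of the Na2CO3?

n(HClO4) = 0.1959 x 0.02244 = 0.004396 mol.
n(Na2CO3) = 0.004396 / 2 = 0.002198 mol.
mass of Na2CO3 = 0.002198 x 105.99 = 0.2330 g.
% purity = 0.2330 / 2.0696 x 100 = 11.3%.

11.3%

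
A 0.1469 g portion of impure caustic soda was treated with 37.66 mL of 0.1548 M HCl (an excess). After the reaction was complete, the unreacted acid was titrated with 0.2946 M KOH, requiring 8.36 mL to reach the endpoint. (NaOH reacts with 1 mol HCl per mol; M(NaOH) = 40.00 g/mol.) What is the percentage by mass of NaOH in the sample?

91.7%

Total n(HCl) added = 0.1548 x 0.03766 = 0.005830 mol.
n(KOH) used = 0.2946 x 0.008360 = 0.002463 mol, which equals the excess n(HCl).
So n(HCl) consumed by the sample = 0.005830 - 0.002463 = 0.003367 mol.
n(NaOH) = 0.003367 / 1 = 0.003367 mol.
mass NaOH = 0.003367 x 40.00 = 0.1347 g, so %NaOH = 0.1347/0.1469 x 100 = 91.7%.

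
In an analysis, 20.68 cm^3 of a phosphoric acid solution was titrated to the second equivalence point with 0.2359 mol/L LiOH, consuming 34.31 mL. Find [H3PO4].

0.196 M

n(LiOH) = 0.2359 x 0.03431 = 0.008094 mol.
At the second equivalence point, 2 mol OH^- react per mol H3PO4, so n(H3PO4) = 0.008094 / 2 = 0.004047 mol.
[H3PO4] = 0.004047 / 0.02068 L = 0.196 M.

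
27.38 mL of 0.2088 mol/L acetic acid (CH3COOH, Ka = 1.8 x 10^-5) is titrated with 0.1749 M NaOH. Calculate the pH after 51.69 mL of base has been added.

n(acid) = 0.2088 x 0.02738 = 0.005717 mol; n(NaOH) added = 0.1749 x 0.05169 = 0.009041 mol.
Base is in excess by 0.009041 - 0.005717 = 0.003324 mol in a total volume of 0.07907 L.
[OH^-] = 0.003324/0.07907 = 0.04203 M, so pOH = 1.38 and pH = 14.00 - 1.38 = 12.62.

12.62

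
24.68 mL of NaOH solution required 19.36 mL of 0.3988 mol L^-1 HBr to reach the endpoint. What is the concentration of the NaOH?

0.313 M

n(HBr) delivered = 0.3988 x 0.01936 = 0.007721 mol.
For a 1:1 reaction, n(NaOH) = 0.007721 mol.
[NaOH] = 0.007721 mol / 0.02468 L = 0.313 M.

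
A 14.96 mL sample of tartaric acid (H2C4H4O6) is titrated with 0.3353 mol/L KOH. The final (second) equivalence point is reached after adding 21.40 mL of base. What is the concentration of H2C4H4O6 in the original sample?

n(KOH) = 0.3353 x 0.02140 = 0.007175 mol.
At the final (second) equivalence point, 2 mol OH^- react per mol H2C4H4O6, so n(H2C4H4O6) = 0.007175 / 2 = 0.003588 mol.
[H2C4H4O6] = 0.003588 / 0.01496 L = 0.240 M.

0.240 M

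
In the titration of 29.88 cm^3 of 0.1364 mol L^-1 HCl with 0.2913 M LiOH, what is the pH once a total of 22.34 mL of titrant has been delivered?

12.67

n(acid) = 0.1364 x 0.02988 = 0.004076 mol; n(LiOH) added = 0.2913 x 0.02234 = 0.006508 mol.
Base is in excess by 0.006508 - 0.004076 = 0.002432 mol in a total volume of 0.05222 L.
[OH^-] = 0.002432/0.05222 = 0.04657 M, so pOH = 1.33 and pH = 14.00 - 1.33 = 12.67.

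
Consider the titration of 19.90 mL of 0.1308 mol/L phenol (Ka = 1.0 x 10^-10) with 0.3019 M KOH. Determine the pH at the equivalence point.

11.48

n(C6H5OH) = 0.1308 x 0.01990 = 0.002603 mol; V(KOH) at equivalence = 0.002603/0.3019 = 0.008622 L.
At equivalence all the acid is converted to C6H5O-; total volume = 0.01990 + 0.008622 = 0.02852 L, so [C6H5O-] = 0.002603/0.02852 = 0.09126 M.
Kb = Kw/Ka = 1.0e-14 / 1.0 x 10^-10 = 0.000100.
[OH^-] = sqrt(Kb x [C6H5O-]) = sqrt(0.000100 x 0.09126) = 0.00302 M.
pOH = 2.52, so pH = 14.00 - 2.52 = 11.48.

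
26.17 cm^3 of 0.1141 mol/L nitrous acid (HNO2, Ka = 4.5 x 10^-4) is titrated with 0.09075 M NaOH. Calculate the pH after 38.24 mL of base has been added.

n(acid) = 0.1141 x 0.02617 = 0.002986 mol; n(NaOH) added = 0.09075 x 0.03824 = 0.003470 mol.
Base is in excess by 0.003470 - 0.002986 = 0.0004843 mol in a total volume of 0.06441 L.
[OH^-] = 0.0004843/0.06441 = 0.007519 M, so pOH = 2.12 and pH = 14.00 - 2.12 = 11.88.

11.88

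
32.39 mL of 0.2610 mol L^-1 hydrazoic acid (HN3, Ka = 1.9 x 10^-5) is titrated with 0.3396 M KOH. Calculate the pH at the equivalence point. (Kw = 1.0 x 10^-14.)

8.95

n(HN3) = 0.2610 x 0.03239 = 0.008454 mol; V(KOH) at equivalence = 0.008454/0.3396 = 0.02489 L.
At equivalence all the acid is converted to N3-; total volume = 0.03239 + 0.02489 = 0.05728 L, so [N3-] = 0.008454/0.05728 = 0.1476 M.
Kb = Kw/Ka = 1.0e-14 / 1.9 x 10^-5 = 5.26e-10.
[OH^-] = sqrt(Kb x [N3-]) = sqrt(5.26e-10 x 0.1476) = 8.81e-6 M.
pOH = 5.05, so pH = 14.00 - 5.05 = 8.95.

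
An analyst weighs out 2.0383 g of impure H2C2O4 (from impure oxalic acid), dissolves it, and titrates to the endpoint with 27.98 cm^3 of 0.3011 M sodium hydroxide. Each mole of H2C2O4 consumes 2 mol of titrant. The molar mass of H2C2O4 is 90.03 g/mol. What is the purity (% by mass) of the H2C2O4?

n(NaOH) = 0.3011 x 0.02798 = 0.008425 mol.
n(H2C2O4) = 0.008425 / 2 = 0.004212 mol.
mass of H2C2O4 = 0.004212 x 90.03 = 0.3792 g.
% purity = 0.3792 / 2.0383 x 100 = 18.6%.

18.6%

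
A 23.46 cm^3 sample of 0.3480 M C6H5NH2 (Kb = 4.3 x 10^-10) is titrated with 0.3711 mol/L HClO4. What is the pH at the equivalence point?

n(C6H5NH2) = 0.3480 x 0.02346 = 0.008164 mol; V(HClO4) at equivalence = 0.008164/0.3711 = 0.02200 L.
At equivalence the base is fully converted to C6H5NH3+; total volume = 0.04546 L, so [C6H5NH3+] = 0.008164/0.04546 = 0.1796 M.
Ka(C6H5NH3+) = Kw/Kb = 1.0e-14 / 4.3 x 10^-10 = 2.33e-5.
[H^+] = sqrt(Ka x [C6H5NH3+]) = sqrt(2.33e-5 x 0.1796) = 0.00204 M.
pH = -log(0.00204) = 2.69.

2.69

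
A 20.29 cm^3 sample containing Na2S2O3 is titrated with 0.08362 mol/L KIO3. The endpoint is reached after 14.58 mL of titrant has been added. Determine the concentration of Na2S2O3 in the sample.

n(KIO3) = 0.08362 x 0.01458 = 0.001219 mol.
From the balanced equation, 1 mol KIO3 reacts with 6 mol Na2S2O3, so n(Na2S2O3) = 0.001219 x 6/1 = 0.007315 mol.
[Na2S2O3] = 0.007315 / 0.02029 L = 0.361 M.

0.361 M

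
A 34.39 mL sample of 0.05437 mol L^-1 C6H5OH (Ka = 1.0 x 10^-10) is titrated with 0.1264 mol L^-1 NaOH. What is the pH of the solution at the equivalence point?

11.29

n(C6H5OH) = 0.05437 x 0.03439 = 0.001870 mol; V(NaOH) at equivalence = 0.001870/0.1264 = 0.01479 L.
At equivalence all the acid is converted to C6H5O-; total volume = 0.03439 + 0.01479 = 0.04918 L, so [C6H5O-] = 0.001870/0.04918 = 0.03802 M.
Kb = Kw/Ka = 1.0e-14 / 1.0 x 10^-10 = 0.000100.
[OH^-] = sqrt(Kb x [C6H5O-]) = sqrt(0.000100 x 0.03802) = 0.00195 M.
pOH = 2.71, so pH = 14.00 - 2.71 = 11.29.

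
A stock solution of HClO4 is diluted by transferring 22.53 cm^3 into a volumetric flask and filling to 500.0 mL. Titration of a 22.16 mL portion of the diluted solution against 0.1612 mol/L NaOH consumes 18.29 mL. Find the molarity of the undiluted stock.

2.95 M

n(NaOH) = 0.1612 x 0.01829 = 0.002948 mol.
n(HClO4) in the aliquot = 0.002948 mol.
[diluted HClO4] = 0.002948 / 0.02216 = 0.1330 M.
Dilution factor = 500.0/22.53 = 22.19, so [stock] = 0.1330 x 22.19 = 2.95 M.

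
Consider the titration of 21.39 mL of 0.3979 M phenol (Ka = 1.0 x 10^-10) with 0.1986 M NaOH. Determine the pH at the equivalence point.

n(C6H5OH) = 0.3979 x 0.02139 = 0.008511 mol; V(NaOH) at equivalence = 0.008511/0.1986 = 0.04286 L.
At equivalence all the acid is converted to C6H5O-; total volume = 0.02139 + 0.04286 = 0.06425 L, so [C6H5O-] = 0.008511/0.06425 = 0.1325 M.
Kb = Kw/Ka = 1.0e-14 / 1.0 x 10^-10 = 0.000100.
[OH^-] = sqrt(Kb x [C6H5O-]) = sqrt(0.000100 x 0.1325) = 0.00364 M.
pOH = 2.44, so pH = 14.00 - 2.44 = 11.56.

11.56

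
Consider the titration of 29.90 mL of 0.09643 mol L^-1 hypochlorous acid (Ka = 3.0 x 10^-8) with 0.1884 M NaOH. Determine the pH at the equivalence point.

10.16

n(HClO) = 0.09643 x 0.02990 = 0.002883 mol; V(NaOH) at equivalence = 0.002883/0.1884 = 0.01530 L.
At equivalence all the acid is converted to ClO-; total volume = 0.02990 + 0.01530 = 0.04520 L, so [ClO-] = 0.002883/0.04520 = 0.06378 M.
Kb = Kw/Ka = 1.0e-14 / 3.0 x 10^-8 = 3.33e-7.
[OH^-] = sqrt(Kb x [ClO-]) = sqrt(3.33e-7 x 0.06378) = 0.000146 M.
pOH = 3.84, so pH = 14.00 - 3.84 = 10.16.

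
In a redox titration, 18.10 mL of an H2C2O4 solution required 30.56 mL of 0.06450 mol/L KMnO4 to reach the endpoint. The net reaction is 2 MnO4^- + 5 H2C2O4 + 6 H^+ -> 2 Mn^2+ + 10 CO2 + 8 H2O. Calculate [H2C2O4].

n(KMnO4) = 0.06450 x 0.03056 = 0.001971 mol.
From the balanced equation, 2 mol KMnO4 reacts with 5 mol H2C2O4, so n(H2C2O4) = 0.001971 x 5/2 = 0.004928 mol.
[H2C2O4] = 0.004928 / 0.01810 L = 0.272 M.

0.272 M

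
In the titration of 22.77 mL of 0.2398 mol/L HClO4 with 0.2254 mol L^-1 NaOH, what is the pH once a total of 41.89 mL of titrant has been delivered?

n(acid) = 0.2398 x 0.02277 = 0.005460 mol; n(NaOH) added = 0.2254 x 0.04189 = 0.009442 mol.
Base is in excess by 0.009442 - 0.005460 = 0.003982 mol in a total volume of 0.06466 L.
[OH^-] = 0.003982/0.06466 = 0.06158 M, so pOH = 1.21 and pH = 14.00 - 1.21 = 12.79.

12.79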